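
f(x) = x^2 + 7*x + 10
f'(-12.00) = -17.00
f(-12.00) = 70.00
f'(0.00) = 7.00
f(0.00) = 10.00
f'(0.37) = 7.74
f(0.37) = 12.73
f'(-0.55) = 5.90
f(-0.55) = 6.45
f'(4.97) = 16.94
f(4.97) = 69.49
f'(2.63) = 12.26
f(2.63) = 35.33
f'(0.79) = 8.58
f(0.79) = 16.15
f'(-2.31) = 2.38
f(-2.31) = -0.83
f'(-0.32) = 6.36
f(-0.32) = 7.86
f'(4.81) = 16.62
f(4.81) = 66.81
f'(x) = 2*x + 7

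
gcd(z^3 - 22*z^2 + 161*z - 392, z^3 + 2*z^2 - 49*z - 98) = z - 7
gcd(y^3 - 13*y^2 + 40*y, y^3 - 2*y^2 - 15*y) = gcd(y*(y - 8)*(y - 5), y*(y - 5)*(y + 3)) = y^2 - 5*y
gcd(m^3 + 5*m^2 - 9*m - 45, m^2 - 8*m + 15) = m - 3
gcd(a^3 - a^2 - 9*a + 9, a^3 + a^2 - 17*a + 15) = a^2 - 4*a + 3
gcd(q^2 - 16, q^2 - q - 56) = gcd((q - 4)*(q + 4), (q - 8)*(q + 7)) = 1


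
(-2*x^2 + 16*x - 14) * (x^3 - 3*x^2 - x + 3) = -2*x^5 + 22*x^4 - 60*x^3 + 20*x^2 + 62*x - 42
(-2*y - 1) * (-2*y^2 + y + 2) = 4*y^3 - 5*y - 2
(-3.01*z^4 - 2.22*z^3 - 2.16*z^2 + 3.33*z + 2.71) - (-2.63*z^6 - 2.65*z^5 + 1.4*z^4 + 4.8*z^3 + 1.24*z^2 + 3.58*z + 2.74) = 2.63*z^6 + 2.65*z^5 - 4.41*z^4 - 7.02*z^3 - 3.4*z^2 - 0.25*z - 0.0300000000000002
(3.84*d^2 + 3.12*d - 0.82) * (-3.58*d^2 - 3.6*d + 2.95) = -13.7472*d^4 - 24.9936*d^3 + 3.0316*d^2 + 12.156*d - 2.419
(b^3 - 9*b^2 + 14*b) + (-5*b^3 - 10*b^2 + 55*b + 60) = -4*b^3 - 19*b^2 + 69*b + 60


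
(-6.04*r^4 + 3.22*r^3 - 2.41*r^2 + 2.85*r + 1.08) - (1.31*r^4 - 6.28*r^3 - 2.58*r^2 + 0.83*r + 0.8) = -7.35*r^4 + 9.5*r^3 + 0.17*r^2 + 2.02*r + 0.28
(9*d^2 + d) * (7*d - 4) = 63*d^3 - 29*d^2 - 4*d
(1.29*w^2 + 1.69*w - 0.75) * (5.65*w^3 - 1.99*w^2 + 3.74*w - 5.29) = 7.2885*w^5 + 6.9814*w^4 - 2.776*w^3 + 0.988999999999999*w^2 - 11.7451*w + 3.9675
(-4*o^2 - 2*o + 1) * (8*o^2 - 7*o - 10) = -32*o^4 + 12*o^3 + 62*o^2 + 13*o - 10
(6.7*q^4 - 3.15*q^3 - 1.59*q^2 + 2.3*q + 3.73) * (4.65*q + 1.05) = 31.155*q^5 - 7.6125*q^4 - 10.701*q^3 + 9.0255*q^2 + 19.7595*q + 3.9165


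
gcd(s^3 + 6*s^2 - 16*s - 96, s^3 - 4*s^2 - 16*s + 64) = s^2 - 16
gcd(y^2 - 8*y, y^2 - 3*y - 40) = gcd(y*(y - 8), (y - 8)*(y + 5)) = y - 8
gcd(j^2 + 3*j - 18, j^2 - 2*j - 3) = j - 3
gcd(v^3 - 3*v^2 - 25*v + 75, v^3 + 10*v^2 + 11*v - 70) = v + 5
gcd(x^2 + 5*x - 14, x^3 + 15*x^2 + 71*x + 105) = x + 7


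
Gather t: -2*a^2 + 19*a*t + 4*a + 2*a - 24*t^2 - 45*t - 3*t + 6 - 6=-2*a^2 + 6*a - 24*t^2 + t*(19*a - 48)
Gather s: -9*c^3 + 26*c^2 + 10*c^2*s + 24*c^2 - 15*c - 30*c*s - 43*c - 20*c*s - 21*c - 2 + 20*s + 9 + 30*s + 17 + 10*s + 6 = -9*c^3 + 50*c^2 - 79*c + s*(10*c^2 - 50*c + 60) + 30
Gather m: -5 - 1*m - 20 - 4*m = -5*m - 25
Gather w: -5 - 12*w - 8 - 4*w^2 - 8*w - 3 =-4*w^2 - 20*w - 16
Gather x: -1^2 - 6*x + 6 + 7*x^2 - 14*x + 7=7*x^2 - 20*x + 12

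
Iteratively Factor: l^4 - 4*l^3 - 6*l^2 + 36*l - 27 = (l - 1)*(l^3 - 3*l^2 - 9*l + 27) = (l - 1)*(l + 3)*(l^2 - 6*l + 9) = (l - 3)*(l - 1)*(l + 3)*(l - 3)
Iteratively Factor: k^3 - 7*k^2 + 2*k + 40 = (k - 4)*(k^2 - 3*k - 10) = (k - 5)*(k - 4)*(k + 2)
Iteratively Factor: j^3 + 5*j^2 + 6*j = (j + 3)*(j^2 + 2*j) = (j + 2)*(j + 3)*(j)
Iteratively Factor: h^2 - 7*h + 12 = (h - 4)*(h - 3)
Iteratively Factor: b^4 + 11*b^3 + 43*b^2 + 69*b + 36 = (b + 3)*(b^3 + 8*b^2 + 19*b + 12) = (b + 3)^2*(b^2 + 5*b + 4) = (b + 1)*(b + 3)^2*(b + 4)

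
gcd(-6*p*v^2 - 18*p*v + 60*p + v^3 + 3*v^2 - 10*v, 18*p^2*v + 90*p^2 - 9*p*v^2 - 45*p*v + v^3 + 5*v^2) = 6*p*v + 30*p - v^2 - 5*v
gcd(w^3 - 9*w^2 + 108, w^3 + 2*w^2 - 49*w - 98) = 1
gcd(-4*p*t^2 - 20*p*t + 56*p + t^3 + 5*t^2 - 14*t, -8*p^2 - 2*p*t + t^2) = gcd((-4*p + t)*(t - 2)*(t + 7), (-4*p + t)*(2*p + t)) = 4*p - t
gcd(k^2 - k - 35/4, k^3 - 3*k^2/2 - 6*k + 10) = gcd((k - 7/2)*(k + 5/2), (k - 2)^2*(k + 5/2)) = k + 5/2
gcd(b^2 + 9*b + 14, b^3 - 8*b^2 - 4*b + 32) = b + 2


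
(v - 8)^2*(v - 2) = v^3 - 18*v^2 + 96*v - 128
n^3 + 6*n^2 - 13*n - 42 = (n - 3)*(n + 2)*(n + 7)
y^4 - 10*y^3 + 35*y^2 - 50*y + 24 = (y - 4)*(y - 3)*(y - 2)*(y - 1)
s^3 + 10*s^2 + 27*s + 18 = (s + 1)*(s + 3)*(s + 6)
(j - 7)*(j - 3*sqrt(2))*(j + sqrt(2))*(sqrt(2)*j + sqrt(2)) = sqrt(2)*j^4 - 6*sqrt(2)*j^3 - 4*j^3 - 13*sqrt(2)*j^2 + 24*j^2 + 28*j + 36*sqrt(2)*j + 42*sqrt(2)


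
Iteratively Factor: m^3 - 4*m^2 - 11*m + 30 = (m - 2)*(m^2 - 2*m - 15) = (m - 2)*(m + 3)*(m - 5)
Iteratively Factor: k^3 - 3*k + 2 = (k - 1)*(k^2 + k - 2) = (k - 1)^2*(k + 2)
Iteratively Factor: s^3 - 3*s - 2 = (s + 1)*(s^2 - s - 2) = (s + 1)^2*(s - 2)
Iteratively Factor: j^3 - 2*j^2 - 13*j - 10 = (j - 5)*(j^2 + 3*j + 2) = (j - 5)*(j + 2)*(j + 1)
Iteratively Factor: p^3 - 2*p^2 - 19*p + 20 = (p + 4)*(p^2 - 6*p + 5) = (p - 1)*(p + 4)*(p - 5)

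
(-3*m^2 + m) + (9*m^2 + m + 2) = 6*m^2 + 2*m + 2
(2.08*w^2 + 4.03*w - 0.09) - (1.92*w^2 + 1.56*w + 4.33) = 0.16*w^2 + 2.47*w - 4.42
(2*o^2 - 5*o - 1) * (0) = 0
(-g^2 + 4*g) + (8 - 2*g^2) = -3*g^2 + 4*g + 8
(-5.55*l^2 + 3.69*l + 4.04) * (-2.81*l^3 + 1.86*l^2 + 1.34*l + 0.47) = 15.5955*l^5 - 20.6919*l^4 - 11.926*l^3 + 9.8505*l^2 + 7.1479*l + 1.8988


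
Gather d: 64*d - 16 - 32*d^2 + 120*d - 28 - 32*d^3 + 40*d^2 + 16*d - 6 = -32*d^3 + 8*d^2 + 200*d - 50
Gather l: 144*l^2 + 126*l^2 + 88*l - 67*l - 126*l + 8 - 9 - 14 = 270*l^2 - 105*l - 15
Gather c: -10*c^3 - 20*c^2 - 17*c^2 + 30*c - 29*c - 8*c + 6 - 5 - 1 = -10*c^3 - 37*c^2 - 7*c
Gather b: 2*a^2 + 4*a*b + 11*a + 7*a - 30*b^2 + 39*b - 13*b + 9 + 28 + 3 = 2*a^2 + 18*a - 30*b^2 + b*(4*a + 26) + 40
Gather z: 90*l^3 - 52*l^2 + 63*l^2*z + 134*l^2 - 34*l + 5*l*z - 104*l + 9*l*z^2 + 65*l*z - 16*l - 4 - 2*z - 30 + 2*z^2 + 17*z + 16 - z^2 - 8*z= 90*l^3 + 82*l^2 - 154*l + z^2*(9*l + 1) + z*(63*l^2 + 70*l + 7) - 18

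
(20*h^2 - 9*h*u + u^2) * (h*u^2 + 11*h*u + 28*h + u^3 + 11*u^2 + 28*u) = 20*h^3*u^2 + 220*h^3*u + 560*h^3 + 11*h^2*u^3 + 121*h^2*u^2 + 308*h^2*u - 8*h*u^4 - 88*h*u^3 - 224*h*u^2 + u^5 + 11*u^4 + 28*u^3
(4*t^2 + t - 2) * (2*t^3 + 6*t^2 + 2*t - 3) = 8*t^5 + 26*t^4 + 10*t^3 - 22*t^2 - 7*t + 6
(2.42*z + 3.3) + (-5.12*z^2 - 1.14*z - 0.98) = -5.12*z^2 + 1.28*z + 2.32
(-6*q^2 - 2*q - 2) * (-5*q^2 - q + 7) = 30*q^4 + 16*q^3 - 30*q^2 - 12*q - 14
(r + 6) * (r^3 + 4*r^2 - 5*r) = r^4 + 10*r^3 + 19*r^2 - 30*r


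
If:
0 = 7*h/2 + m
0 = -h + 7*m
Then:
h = 0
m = 0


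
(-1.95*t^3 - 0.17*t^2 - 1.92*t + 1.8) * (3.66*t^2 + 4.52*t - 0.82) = -7.137*t^5 - 9.4362*t^4 - 6.1966*t^3 - 1.951*t^2 + 9.7104*t - 1.476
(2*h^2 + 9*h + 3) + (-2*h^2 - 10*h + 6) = 9 - h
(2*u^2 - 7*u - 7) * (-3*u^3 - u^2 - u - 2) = -6*u^5 + 19*u^4 + 26*u^3 + 10*u^2 + 21*u + 14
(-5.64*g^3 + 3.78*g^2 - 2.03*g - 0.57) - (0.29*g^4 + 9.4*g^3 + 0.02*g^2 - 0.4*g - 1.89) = -0.29*g^4 - 15.04*g^3 + 3.76*g^2 - 1.63*g + 1.32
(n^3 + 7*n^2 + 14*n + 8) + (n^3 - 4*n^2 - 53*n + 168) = 2*n^3 + 3*n^2 - 39*n + 176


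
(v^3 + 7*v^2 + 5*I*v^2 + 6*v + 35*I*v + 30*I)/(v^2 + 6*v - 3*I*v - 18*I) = (v^2 + v*(1 + 5*I) + 5*I)/(v - 3*I)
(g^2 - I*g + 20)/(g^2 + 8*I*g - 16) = (g - 5*I)/(g + 4*I)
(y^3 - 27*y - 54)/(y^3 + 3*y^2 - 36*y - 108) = (y + 3)/(y + 6)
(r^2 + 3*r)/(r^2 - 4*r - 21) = r/(r - 7)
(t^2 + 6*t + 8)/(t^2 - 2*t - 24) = (t + 2)/(t - 6)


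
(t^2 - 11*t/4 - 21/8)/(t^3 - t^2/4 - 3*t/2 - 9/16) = 2*(2*t - 7)/(4*t^2 - 4*t - 3)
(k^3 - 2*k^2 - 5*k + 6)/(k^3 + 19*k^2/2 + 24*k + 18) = 2*(k^2 - 4*k + 3)/(2*k^2 + 15*k + 18)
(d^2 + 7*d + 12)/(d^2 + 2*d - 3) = (d + 4)/(d - 1)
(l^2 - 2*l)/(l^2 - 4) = l/(l + 2)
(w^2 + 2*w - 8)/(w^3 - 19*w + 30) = (w + 4)/(w^2 + 2*w - 15)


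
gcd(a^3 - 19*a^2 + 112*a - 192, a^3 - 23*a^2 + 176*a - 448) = a^2 - 16*a + 64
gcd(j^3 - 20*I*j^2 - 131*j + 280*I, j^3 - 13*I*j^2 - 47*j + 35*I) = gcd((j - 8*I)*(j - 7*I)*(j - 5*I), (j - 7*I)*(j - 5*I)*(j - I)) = j^2 - 12*I*j - 35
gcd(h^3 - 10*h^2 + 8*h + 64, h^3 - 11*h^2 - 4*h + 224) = h - 8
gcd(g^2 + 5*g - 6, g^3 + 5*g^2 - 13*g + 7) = g - 1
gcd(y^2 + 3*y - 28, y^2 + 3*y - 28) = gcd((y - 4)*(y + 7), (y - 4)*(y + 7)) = y^2 + 3*y - 28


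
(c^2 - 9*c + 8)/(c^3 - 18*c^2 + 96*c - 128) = (c - 1)/(c^2 - 10*c + 16)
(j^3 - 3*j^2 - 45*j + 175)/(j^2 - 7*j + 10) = (j^2 + 2*j - 35)/(j - 2)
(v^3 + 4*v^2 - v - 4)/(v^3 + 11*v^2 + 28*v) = (v^2 - 1)/(v*(v + 7))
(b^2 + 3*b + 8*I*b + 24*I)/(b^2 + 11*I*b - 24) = (b + 3)/(b + 3*I)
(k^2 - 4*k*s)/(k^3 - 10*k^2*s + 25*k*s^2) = (k - 4*s)/(k^2 - 10*k*s + 25*s^2)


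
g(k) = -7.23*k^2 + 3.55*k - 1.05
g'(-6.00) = 90.31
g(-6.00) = -282.63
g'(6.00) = -83.21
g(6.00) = -240.03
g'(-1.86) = 30.45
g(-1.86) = -32.67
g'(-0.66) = 13.09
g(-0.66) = -6.54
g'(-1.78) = 29.29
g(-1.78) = -30.28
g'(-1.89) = 30.88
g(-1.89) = -33.59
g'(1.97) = -24.94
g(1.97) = -22.12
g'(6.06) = -84.08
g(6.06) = -245.05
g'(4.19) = -57.04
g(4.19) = -113.11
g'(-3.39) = 52.57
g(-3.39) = -96.17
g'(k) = 3.55 - 14.46*k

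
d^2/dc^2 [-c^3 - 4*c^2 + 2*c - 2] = -6*c - 8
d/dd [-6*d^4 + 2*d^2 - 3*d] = -24*d^3 + 4*d - 3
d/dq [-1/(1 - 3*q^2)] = -6*q/(3*q^2 - 1)^2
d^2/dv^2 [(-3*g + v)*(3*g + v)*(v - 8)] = 6*v - 16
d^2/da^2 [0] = 0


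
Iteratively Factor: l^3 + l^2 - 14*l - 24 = (l + 3)*(l^2 - 2*l - 8) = (l - 4)*(l + 3)*(l + 2)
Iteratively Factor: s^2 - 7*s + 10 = (s - 5)*(s - 2)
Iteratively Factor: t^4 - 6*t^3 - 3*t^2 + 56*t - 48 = (t - 4)*(t^3 - 2*t^2 - 11*t + 12) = (t - 4)*(t + 3)*(t^2 - 5*t + 4) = (t - 4)*(t - 1)*(t + 3)*(t - 4)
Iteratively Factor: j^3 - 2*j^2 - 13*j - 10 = (j - 5)*(j^2 + 3*j + 2) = (j - 5)*(j + 2)*(j + 1)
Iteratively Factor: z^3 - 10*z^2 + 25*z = (z - 5)*(z^2 - 5*z) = z*(z - 5)*(z - 5)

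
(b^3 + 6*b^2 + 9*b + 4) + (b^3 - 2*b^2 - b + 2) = 2*b^3 + 4*b^2 + 8*b + 6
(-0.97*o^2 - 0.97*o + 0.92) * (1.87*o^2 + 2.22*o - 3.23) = -1.8139*o^4 - 3.9673*o^3 + 2.7001*o^2 + 5.1755*o - 2.9716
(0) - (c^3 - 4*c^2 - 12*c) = -c^3 + 4*c^2 + 12*c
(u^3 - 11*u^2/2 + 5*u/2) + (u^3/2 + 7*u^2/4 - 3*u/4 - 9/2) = 3*u^3/2 - 15*u^2/4 + 7*u/4 - 9/2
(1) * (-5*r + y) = -5*r + y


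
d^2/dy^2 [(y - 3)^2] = 2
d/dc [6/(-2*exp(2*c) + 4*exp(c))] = (6*exp(c) - 6)*exp(-c)/(exp(c) - 2)^2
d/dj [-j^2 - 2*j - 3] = -2*j - 2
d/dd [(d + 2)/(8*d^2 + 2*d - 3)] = (8*d^2 + 2*d - 2*(d + 2)*(8*d + 1) - 3)/(8*d^2 + 2*d - 3)^2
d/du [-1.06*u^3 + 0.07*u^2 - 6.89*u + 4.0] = -3.18*u^2 + 0.14*u - 6.89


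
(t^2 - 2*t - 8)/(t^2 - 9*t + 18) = (t^2 - 2*t - 8)/(t^2 - 9*t + 18)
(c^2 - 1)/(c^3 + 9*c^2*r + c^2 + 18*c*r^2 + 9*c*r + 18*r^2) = (c - 1)/(c^2 + 9*c*r + 18*r^2)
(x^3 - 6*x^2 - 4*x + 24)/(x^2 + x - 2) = (x^2 - 8*x + 12)/(x - 1)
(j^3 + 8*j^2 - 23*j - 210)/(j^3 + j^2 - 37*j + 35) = (j + 6)/(j - 1)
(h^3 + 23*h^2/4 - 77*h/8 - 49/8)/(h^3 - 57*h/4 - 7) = (4*h^2 + 21*h - 49)/(2*(2*h^2 - h - 28))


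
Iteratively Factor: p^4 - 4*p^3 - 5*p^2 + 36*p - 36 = (p + 3)*(p^3 - 7*p^2 + 16*p - 12) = (p - 3)*(p + 3)*(p^2 - 4*p + 4) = (p - 3)*(p - 2)*(p + 3)*(p - 2)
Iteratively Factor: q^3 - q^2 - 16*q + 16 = (q - 1)*(q^2 - 16) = (q - 4)*(q - 1)*(q + 4)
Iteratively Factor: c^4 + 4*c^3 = (c)*(c^3 + 4*c^2) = c^2*(c^2 + 4*c) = c^2*(c + 4)*(c)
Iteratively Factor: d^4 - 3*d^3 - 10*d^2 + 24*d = (d)*(d^3 - 3*d^2 - 10*d + 24) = d*(d - 2)*(d^2 - d - 12) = d*(d - 2)*(d + 3)*(d - 4)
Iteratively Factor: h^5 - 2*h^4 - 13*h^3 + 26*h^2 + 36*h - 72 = (h - 2)*(h^4 - 13*h^2 + 36) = (h - 3)*(h - 2)*(h^3 + 3*h^2 - 4*h - 12) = (h - 3)*(h - 2)*(h + 2)*(h^2 + h - 6) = (h - 3)*(h - 2)^2*(h + 2)*(h + 3)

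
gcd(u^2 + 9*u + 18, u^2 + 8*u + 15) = u + 3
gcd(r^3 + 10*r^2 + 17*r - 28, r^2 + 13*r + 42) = r + 7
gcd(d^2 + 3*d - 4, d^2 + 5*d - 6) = d - 1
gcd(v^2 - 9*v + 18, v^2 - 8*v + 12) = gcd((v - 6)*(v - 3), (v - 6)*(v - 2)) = v - 6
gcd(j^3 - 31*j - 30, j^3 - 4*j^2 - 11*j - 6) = j^2 - 5*j - 6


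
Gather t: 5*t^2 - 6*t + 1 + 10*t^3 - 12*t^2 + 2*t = 10*t^3 - 7*t^2 - 4*t + 1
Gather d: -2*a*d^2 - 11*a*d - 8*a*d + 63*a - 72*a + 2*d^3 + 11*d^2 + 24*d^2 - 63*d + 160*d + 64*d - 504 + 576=-9*a + 2*d^3 + d^2*(35 - 2*a) + d*(161 - 19*a) + 72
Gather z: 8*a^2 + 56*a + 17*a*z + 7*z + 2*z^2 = 8*a^2 + 56*a + 2*z^2 + z*(17*a + 7)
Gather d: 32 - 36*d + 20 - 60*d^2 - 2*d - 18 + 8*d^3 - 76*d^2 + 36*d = 8*d^3 - 136*d^2 - 2*d + 34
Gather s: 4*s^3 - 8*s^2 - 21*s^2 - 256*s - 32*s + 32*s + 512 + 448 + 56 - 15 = 4*s^3 - 29*s^2 - 256*s + 1001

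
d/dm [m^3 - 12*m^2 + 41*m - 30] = 3*m^2 - 24*m + 41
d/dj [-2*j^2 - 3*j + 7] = -4*j - 3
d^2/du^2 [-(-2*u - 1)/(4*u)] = 1/(2*u^3)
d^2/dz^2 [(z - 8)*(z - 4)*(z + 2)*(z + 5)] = 12*z^2 - 30*z - 84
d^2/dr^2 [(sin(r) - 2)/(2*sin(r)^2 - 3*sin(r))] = 2*(-2*sin(r)^2 + 13*sin(r) - 14 - 15/sin(r) + 36/sin(r)^2 - 18/sin(r)^3)/(2*sin(r) - 3)^3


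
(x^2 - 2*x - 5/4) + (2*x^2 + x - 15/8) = 3*x^2 - x - 25/8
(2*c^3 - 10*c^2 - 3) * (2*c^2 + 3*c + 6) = 4*c^5 - 14*c^4 - 18*c^3 - 66*c^2 - 9*c - 18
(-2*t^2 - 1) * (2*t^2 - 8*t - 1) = -4*t^4 + 16*t^3 + 8*t + 1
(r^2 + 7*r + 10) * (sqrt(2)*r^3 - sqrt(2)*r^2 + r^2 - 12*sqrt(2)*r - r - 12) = sqrt(2)*r^5 + r^4 + 6*sqrt(2)*r^4 - 9*sqrt(2)*r^3 + 6*r^3 - 94*sqrt(2)*r^2 - 9*r^2 - 120*sqrt(2)*r - 94*r - 120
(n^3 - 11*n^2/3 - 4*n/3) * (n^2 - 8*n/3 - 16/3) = n^5 - 19*n^4/3 + 28*n^3/9 + 208*n^2/9 + 64*n/9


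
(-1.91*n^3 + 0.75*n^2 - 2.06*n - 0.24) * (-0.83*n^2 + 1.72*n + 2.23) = 1.5853*n^5 - 3.9077*n^4 - 1.2595*n^3 - 1.6715*n^2 - 5.0066*n - 0.5352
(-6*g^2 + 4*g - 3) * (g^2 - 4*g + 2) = -6*g^4 + 28*g^3 - 31*g^2 + 20*g - 6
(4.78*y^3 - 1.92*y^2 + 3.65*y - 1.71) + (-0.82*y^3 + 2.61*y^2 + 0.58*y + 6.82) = 3.96*y^3 + 0.69*y^2 + 4.23*y + 5.11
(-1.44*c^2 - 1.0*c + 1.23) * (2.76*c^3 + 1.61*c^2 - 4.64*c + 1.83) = -3.9744*c^5 - 5.0784*c^4 + 8.4664*c^3 + 3.9851*c^2 - 7.5372*c + 2.2509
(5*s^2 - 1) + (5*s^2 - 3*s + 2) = 10*s^2 - 3*s + 1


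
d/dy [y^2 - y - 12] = 2*y - 1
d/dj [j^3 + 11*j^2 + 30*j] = 3*j^2 + 22*j + 30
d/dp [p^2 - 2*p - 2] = 2*p - 2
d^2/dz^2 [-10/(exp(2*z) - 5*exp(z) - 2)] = 10*(2*(2*exp(z) - 5)^2*exp(z) + (4*exp(z) - 5)*(-exp(2*z) + 5*exp(z) + 2))*exp(z)/(-exp(2*z) + 5*exp(z) + 2)^3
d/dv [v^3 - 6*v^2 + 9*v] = 3*v^2 - 12*v + 9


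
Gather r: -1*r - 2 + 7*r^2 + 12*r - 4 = 7*r^2 + 11*r - 6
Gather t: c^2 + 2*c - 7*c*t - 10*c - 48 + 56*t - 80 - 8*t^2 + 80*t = c^2 - 8*c - 8*t^2 + t*(136 - 7*c) - 128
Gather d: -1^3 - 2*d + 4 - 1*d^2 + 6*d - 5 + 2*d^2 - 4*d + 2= d^2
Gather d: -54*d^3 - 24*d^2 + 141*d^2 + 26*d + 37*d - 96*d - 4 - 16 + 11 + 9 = -54*d^3 + 117*d^2 - 33*d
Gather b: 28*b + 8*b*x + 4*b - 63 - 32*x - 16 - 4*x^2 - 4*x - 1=b*(8*x + 32) - 4*x^2 - 36*x - 80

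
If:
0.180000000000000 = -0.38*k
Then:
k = -0.47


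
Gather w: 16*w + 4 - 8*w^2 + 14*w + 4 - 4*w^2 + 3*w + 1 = -12*w^2 + 33*w + 9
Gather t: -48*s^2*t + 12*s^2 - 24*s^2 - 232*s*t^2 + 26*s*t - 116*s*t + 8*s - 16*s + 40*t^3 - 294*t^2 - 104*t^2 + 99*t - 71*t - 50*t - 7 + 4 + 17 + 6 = -12*s^2 - 8*s + 40*t^3 + t^2*(-232*s - 398) + t*(-48*s^2 - 90*s - 22) + 20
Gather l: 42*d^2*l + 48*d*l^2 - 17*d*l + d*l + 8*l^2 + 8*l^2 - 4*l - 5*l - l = l^2*(48*d + 16) + l*(42*d^2 - 16*d - 10)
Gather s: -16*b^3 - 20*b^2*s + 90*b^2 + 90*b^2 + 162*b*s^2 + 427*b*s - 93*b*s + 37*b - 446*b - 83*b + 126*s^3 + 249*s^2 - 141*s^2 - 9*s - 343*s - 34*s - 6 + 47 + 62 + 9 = -16*b^3 + 180*b^2 - 492*b + 126*s^3 + s^2*(162*b + 108) + s*(-20*b^2 + 334*b - 386) + 112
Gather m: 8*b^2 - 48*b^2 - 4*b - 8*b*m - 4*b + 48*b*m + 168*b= -40*b^2 + 40*b*m + 160*b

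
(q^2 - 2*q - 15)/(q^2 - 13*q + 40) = (q + 3)/(q - 8)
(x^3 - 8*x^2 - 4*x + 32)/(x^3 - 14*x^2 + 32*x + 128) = (x - 2)/(x - 8)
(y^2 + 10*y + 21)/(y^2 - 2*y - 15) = (y + 7)/(y - 5)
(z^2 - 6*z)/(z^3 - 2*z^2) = (z - 6)/(z*(z - 2))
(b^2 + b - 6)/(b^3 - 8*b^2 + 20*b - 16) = (b + 3)/(b^2 - 6*b + 8)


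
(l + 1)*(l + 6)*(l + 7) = l^3 + 14*l^2 + 55*l + 42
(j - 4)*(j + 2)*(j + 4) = j^3 + 2*j^2 - 16*j - 32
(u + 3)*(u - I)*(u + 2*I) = u^3 + 3*u^2 + I*u^2 + 2*u + 3*I*u + 6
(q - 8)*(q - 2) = q^2 - 10*q + 16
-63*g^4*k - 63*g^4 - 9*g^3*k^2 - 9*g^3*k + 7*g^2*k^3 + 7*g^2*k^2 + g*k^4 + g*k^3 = (-3*g + k)*(3*g + k)*(7*g + k)*(g*k + g)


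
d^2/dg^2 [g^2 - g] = 2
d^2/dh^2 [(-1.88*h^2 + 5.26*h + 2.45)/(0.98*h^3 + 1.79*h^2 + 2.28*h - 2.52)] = (-3.611104*h^6 + 30.310224*h^5 + 108.802344*h^4 + 29.311324*h^3 + 184.945278*h^2 + 238.657608*h + 84.141288)/(0.941192*h^9 + 5.157348*h^8 + 15.98919*h^7 + 22.472171*h^6 + 10.675836*h^5 - 30.091716*h^4 - 31.185216*h^3 - 5.19825599999999*h^2 + 43.436736*h - 16.003008)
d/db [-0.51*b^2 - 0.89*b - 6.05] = -1.02*b - 0.89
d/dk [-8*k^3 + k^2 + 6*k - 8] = -24*k^2 + 2*k + 6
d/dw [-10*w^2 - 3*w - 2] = -20*w - 3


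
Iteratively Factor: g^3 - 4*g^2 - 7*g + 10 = (g - 1)*(g^2 - 3*g - 10) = (g - 5)*(g - 1)*(g + 2)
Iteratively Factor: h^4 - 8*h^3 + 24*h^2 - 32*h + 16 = (h - 2)*(h^3 - 6*h^2 + 12*h - 8) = (h - 2)^2*(h^2 - 4*h + 4) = (h - 2)^3*(h - 2)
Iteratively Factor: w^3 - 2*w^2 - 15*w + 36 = (w - 3)*(w^2 + w - 12) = (w - 3)^2*(w + 4)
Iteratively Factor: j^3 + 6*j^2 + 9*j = (j)*(j^2 + 6*j + 9) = j*(j + 3)*(j + 3)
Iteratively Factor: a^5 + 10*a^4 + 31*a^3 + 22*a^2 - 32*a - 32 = (a + 1)*(a^4 + 9*a^3 + 22*a^2 - 32) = (a - 1)*(a + 1)*(a^3 + 10*a^2 + 32*a + 32) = (a - 1)*(a + 1)*(a + 2)*(a^2 + 8*a + 16) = (a - 1)*(a + 1)*(a + 2)*(a + 4)*(a + 4)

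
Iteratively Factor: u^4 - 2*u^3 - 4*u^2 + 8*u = (u)*(u^3 - 2*u^2 - 4*u + 8) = u*(u - 2)*(u^2 - 4) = u*(u - 2)*(u + 2)*(u - 2)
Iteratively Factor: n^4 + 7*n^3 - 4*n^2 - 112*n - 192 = (n + 3)*(n^3 + 4*n^2 - 16*n - 64) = (n - 4)*(n + 3)*(n^2 + 8*n + 16) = (n - 4)*(n + 3)*(n + 4)*(n + 4)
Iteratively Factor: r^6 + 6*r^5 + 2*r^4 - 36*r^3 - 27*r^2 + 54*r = (r - 1)*(r^5 + 7*r^4 + 9*r^3 - 27*r^2 - 54*r) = (r - 1)*(r + 3)*(r^4 + 4*r^3 - 3*r^2 - 18*r) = (r - 1)*(r + 3)^2*(r^3 + r^2 - 6*r) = (r - 1)*(r + 3)^3*(r^2 - 2*r) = (r - 2)*(r - 1)*(r + 3)^3*(r)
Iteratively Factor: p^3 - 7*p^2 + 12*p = (p)*(p^2 - 7*p + 12) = p*(p - 4)*(p - 3)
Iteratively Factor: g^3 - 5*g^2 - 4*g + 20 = (g + 2)*(g^2 - 7*g + 10) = (g - 5)*(g + 2)*(g - 2)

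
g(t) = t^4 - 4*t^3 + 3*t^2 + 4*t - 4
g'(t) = 4*t^3 - 12*t^2 + 6*t + 4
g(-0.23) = -4.71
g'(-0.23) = 1.94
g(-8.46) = 7721.35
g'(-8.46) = -3327.60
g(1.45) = 0.33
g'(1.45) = -0.34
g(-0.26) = -4.76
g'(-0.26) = 1.56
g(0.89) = -0.26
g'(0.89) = 2.65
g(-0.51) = -4.66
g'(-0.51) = -2.71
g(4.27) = 88.80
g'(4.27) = 122.24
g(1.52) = 0.30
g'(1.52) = -0.56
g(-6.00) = 2240.00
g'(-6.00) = -1328.00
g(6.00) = 560.00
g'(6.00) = 472.00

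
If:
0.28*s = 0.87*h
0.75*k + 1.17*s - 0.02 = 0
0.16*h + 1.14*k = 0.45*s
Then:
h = 0.00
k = 0.00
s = 0.01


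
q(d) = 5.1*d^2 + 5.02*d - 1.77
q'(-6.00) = -56.18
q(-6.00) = 151.71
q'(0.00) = 5.02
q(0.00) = -1.77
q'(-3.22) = -27.82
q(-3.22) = 34.94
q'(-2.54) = -20.89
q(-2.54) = 18.38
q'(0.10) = 6.04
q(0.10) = -1.22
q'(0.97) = 14.91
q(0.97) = 7.90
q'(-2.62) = -21.70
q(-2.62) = 20.09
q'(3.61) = 41.84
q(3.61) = 82.82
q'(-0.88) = -3.96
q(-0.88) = -2.24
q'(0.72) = 12.36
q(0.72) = 4.49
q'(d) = 10.2*d + 5.02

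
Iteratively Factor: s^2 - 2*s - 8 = (s + 2)*(s - 4)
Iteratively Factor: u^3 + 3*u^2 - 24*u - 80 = (u + 4)*(u^2 - u - 20) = (u - 5)*(u + 4)*(u + 4)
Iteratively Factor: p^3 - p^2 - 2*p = (p + 1)*(p^2 - 2*p) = (p - 2)*(p + 1)*(p)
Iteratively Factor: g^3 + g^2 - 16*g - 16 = (g + 1)*(g^2 - 16) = (g + 1)*(g + 4)*(g - 4)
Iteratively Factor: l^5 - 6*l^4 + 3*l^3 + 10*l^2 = (l)*(l^4 - 6*l^3 + 3*l^2 + 10*l) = l*(l - 5)*(l^3 - l^2 - 2*l) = l^2*(l - 5)*(l^2 - l - 2) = l^2*(l - 5)*(l + 1)*(l - 2)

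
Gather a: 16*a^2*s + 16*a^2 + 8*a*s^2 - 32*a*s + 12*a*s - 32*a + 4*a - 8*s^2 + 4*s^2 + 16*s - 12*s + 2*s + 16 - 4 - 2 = a^2*(16*s + 16) + a*(8*s^2 - 20*s - 28) - 4*s^2 + 6*s + 10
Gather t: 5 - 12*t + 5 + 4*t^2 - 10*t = 4*t^2 - 22*t + 10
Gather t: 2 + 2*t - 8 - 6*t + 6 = -4*t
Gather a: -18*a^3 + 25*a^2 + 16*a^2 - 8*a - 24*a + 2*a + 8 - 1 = -18*a^3 + 41*a^2 - 30*a + 7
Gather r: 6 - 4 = 2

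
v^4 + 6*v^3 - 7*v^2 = v^2*(v - 1)*(v + 7)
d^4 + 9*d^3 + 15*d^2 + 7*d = d*(d + 1)^2*(d + 7)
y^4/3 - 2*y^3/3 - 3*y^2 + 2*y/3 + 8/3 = (y/3 + 1/3)*(y - 4)*(y - 1)*(y + 2)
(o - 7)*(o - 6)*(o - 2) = o^3 - 15*o^2 + 68*o - 84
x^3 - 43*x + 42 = (x - 6)*(x - 1)*(x + 7)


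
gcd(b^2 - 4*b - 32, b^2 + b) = 1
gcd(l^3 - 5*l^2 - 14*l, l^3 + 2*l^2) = l^2 + 2*l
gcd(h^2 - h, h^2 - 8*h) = h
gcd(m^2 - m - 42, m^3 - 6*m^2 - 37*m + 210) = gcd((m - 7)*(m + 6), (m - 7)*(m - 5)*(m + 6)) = m^2 - m - 42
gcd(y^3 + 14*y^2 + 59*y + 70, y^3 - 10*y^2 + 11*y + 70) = y + 2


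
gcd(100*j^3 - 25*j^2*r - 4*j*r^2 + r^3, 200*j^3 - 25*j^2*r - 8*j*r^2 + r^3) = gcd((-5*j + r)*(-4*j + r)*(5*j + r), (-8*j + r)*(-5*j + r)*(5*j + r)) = -25*j^2 + r^2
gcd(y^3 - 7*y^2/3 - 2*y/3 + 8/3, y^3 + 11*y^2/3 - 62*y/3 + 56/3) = y^2 - 10*y/3 + 8/3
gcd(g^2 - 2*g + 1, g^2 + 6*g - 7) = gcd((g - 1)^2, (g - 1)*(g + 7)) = g - 1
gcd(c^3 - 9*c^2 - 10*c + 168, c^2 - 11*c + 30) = c - 6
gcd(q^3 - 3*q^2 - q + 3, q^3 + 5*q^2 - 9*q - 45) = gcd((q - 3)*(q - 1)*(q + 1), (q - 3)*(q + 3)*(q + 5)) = q - 3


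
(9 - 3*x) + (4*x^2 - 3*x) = 4*x^2 - 6*x + 9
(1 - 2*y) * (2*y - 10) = -4*y^2 + 22*y - 10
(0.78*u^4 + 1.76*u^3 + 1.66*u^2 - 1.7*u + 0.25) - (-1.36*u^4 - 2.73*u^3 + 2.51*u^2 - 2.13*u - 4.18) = 2.14*u^4 + 4.49*u^3 - 0.85*u^2 + 0.43*u + 4.43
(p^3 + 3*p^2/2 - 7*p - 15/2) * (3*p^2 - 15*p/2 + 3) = 3*p^5 - 3*p^4 - 117*p^3/4 + 69*p^2/2 + 141*p/4 - 45/2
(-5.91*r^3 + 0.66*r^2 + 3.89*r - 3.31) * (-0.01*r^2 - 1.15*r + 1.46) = 0.0591*r^5 + 6.7899*r^4 - 9.4265*r^3 - 3.4768*r^2 + 9.4859*r - 4.8326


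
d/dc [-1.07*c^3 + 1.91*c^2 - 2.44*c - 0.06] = -3.21*c^2 + 3.82*c - 2.44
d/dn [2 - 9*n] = -9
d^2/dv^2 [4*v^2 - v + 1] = 8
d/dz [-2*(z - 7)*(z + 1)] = 12 - 4*z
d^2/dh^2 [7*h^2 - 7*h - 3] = 14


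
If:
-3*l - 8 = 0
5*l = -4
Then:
No Solution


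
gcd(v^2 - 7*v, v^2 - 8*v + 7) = v - 7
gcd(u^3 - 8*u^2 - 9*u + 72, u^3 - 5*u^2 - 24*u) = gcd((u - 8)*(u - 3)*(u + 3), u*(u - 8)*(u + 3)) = u^2 - 5*u - 24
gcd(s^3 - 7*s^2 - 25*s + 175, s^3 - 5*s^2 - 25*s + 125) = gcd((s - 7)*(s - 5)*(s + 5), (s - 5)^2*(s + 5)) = s^2 - 25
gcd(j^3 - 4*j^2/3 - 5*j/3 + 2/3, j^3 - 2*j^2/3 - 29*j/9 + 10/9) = j^2 - 7*j/3 + 2/3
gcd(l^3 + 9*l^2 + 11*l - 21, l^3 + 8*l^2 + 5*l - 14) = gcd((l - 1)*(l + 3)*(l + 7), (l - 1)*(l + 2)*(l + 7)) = l^2 + 6*l - 7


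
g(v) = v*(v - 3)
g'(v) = 2*v - 3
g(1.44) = -2.25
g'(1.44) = -0.12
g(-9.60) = 120.96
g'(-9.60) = -22.20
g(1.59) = -2.24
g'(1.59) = 0.18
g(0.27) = -0.74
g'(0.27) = -2.46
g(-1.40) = 6.16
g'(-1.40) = -5.80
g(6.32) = 20.98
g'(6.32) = 9.64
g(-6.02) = 54.30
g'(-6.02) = -15.04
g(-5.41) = 45.50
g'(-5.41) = -13.82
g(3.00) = 0.00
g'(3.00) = 3.00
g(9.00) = 54.00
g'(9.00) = 15.00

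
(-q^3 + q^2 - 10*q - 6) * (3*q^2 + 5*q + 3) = -3*q^5 - 2*q^4 - 28*q^3 - 65*q^2 - 60*q - 18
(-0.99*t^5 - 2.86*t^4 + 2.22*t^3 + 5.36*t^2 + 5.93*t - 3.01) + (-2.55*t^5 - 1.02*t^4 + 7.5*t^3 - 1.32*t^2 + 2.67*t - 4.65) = -3.54*t^5 - 3.88*t^4 + 9.72*t^3 + 4.04*t^2 + 8.6*t - 7.66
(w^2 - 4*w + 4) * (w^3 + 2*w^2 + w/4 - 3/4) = w^5 - 2*w^4 - 15*w^3/4 + 25*w^2/4 + 4*w - 3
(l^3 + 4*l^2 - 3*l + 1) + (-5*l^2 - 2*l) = l^3 - l^2 - 5*l + 1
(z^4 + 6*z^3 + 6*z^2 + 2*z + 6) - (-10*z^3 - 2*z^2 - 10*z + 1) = z^4 + 16*z^3 + 8*z^2 + 12*z + 5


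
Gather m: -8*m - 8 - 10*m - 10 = -18*m - 18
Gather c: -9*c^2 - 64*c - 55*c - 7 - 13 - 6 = -9*c^2 - 119*c - 26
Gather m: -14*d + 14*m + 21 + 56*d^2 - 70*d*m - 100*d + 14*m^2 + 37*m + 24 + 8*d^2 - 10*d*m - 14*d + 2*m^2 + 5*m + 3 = 64*d^2 - 128*d + 16*m^2 + m*(56 - 80*d) + 48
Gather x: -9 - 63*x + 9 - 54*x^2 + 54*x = -54*x^2 - 9*x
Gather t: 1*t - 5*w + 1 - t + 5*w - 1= 0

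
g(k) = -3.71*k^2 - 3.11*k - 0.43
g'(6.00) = -47.63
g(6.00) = -152.65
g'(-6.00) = 41.41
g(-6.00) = -115.33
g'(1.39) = -13.42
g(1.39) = -11.92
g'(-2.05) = 12.10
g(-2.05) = -9.65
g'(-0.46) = 0.30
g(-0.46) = 0.22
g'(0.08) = -3.70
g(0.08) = -0.70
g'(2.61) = -22.48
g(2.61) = -33.82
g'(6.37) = -50.38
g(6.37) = -170.78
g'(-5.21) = 35.55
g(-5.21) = -84.93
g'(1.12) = -11.42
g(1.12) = -8.57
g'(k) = -7.42*k - 3.11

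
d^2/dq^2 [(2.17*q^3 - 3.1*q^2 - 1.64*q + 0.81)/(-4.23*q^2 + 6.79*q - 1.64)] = (5.6843418860808e-14*q^5 + 66.7789059999999*q^3 - 71.005902*q^2 + 36.306822*q - 10.25009)/(75.686967*q^6 - 364.478373*q^5 + 673.094097*q^4 - 595.668367*q^3 + 260.963196*q^2 - 54.787152*q + 4.410944)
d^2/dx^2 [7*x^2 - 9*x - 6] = 14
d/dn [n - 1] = 1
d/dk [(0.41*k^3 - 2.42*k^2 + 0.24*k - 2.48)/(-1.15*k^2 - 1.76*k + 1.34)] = (-0.4715*k^4 - 1.4432*k^3 + 6.1834*k^2 - 12.1896*k - 4.0432)/(1.3225*k^4 + 4.048*k^3 + 0.0156000000000001*k^2 - 4.7168*k + 1.7956)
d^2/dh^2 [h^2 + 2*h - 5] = 2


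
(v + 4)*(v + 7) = v^2 + 11*v + 28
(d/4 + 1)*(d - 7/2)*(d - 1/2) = d^3/4 - 57*d/16 + 7/4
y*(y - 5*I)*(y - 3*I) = y^3 - 8*I*y^2 - 15*y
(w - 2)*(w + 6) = w^2 + 4*w - 12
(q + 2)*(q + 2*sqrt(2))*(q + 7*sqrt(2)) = q^3 + 2*q^2 + 9*sqrt(2)*q^2 + 18*sqrt(2)*q + 28*q + 56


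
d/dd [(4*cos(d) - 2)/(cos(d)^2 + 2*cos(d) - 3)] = 4*(cos(d)^2 - cos(d) + 2)*sin(d)/((cos(d) - 1)^2*(cos(d) + 3)^2)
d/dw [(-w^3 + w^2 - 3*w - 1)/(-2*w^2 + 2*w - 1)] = (2*w^4 - 4*w^3 - w^2 - 6*w + 5)/(4*w^4 - 8*w^3 + 8*w^2 - 4*w + 1)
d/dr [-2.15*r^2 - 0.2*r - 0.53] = -4.3*r - 0.2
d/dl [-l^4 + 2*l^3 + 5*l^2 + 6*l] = -4*l^3 + 6*l^2 + 10*l + 6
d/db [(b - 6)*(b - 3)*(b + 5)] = 3*b^2 - 8*b - 27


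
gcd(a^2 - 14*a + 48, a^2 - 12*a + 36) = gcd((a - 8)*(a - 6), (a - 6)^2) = a - 6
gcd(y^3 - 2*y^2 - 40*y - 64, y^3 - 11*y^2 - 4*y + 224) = y^2 - 4*y - 32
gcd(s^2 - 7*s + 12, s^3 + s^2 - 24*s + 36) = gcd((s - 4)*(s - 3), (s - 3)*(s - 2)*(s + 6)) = s - 3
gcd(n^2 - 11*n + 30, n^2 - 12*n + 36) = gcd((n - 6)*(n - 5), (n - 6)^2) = n - 6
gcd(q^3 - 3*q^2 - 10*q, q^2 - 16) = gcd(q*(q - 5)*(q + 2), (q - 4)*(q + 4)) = 1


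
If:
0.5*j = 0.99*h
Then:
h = 0.505050505050505*j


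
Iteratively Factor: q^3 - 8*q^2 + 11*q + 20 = (q - 4)*(q^2 - 4*q - 5) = (q - 4)*(q + 1)*(q - 5)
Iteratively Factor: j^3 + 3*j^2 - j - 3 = (j - 1)*(j^2 + 4*j + 3) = (j - 1)*(j + 3)*(j + 1)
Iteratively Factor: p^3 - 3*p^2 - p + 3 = (p - 3)*(p^2 - 1) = (p - 3)*(p - 1)*(p + 1)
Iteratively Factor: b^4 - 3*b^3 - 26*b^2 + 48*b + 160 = (b - 5)*(b^3 + 2*b^2 - 16*b - 32) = (b - 5)*(b - 4)*(b^2 + 6*b + 8) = (b - 5)*(b - 4)*(b + 4)*(b + 2)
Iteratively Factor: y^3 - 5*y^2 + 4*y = (y - 1)*(y^2 - 4*y) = (y - 4)*(y - 1)*(y)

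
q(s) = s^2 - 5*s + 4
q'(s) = 2*s - 5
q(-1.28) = 12.04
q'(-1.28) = -7.56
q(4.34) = 1.14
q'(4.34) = 3.68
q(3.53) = -1.19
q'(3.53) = 2.06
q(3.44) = -1.37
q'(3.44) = 1.88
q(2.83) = -2.14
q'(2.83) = 0.66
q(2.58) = -2.24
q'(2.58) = 0.16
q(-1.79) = 16.15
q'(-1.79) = -8.58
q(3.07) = -1.93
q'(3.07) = 1.14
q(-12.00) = 208.00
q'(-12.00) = -29.00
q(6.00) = 10.00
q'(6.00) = 7.00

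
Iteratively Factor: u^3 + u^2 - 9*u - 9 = (u + 3)*(u^2 - 2*u - 3) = (u + 1)*(u + 3)*(u - 3)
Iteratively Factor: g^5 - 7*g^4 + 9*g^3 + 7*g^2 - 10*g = (g - 5)*(g^4 - 2*g^3 - g^2 + 2*g) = g*(g - 5)*(g^3 - 2*g^2 - g + 2) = g*(g - 5)*(g - 1)*(g^2 - g - 2) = g*(g - 5)*(g - 1)*(g + 1)*(g - 2)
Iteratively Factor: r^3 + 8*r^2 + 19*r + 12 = (r + 4)*(r^2 + 4*r + 3) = (r + 1)*(r + 4)*(r + 3)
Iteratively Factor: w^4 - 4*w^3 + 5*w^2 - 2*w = (w - 1)*(w^3 - 3*w^2 + 2*w) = (w - 1)^2*(w^2 - 2*w) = w*(w - 1)^2*(w - 2)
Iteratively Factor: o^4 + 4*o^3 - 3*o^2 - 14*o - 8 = (o + 1)*(o^3 + 3*o^2 - 6*o - 8) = (o + 1)^2*(o^2 + 2*o - 8) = (o - 2)*(o + 1)^2*(o + 4)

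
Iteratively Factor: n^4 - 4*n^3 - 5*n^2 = (n)*(n^3 - 4*n^2 - 5*n) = n^2*(n^2 - 4*n - 5) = n^2*(n + 1)*(n - 5)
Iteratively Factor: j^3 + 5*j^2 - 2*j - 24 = (j + 3)*(j^2 + 2*j - 8) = (j + 3)*(j + 4)*(j - 2)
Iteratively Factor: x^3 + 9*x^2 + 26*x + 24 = (x + 4)*(x^2 + 5*x + 6) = (x + 3)*(x + 4)*(x + 2)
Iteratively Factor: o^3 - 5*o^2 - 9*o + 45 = (o + 3)*(o^2 - 8*o + 15) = (o - 3)*(o + 3)*(o - 5)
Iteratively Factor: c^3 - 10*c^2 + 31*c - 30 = (c - 3)*(c^2 - 7*c + 10) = (c - 3)*(c - 2)*(c - 5)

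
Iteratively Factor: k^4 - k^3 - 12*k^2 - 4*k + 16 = (k - 1)*(k^3 - 12*k - 16) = (k - 1)*(k + 2)*(k^2 - 2*k - 8) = (k - 1)*(k + 2)^2*(k - 4)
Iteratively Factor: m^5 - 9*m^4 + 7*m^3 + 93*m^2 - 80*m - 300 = (m - 5)*(m^4 - 4*m^3 - 13*m^2 + 28*m + 60) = (m - 5)*(m - 3)*(m^3 - m^2 - 16*m - 20) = (m - 5)^2*(m - 3)*(m^2 + 4*m + 4) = (m - 5)^2*(m - 3)*(m + 2)*(m + 2)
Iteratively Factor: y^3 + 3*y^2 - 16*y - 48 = (y + 3)*(y^2 - 16) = (y + 3)*(y + 4)*(y - 4)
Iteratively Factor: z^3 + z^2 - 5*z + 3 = (z + 3)*(z^2 - 2*z + 1) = (z - 1)*(z + 3)*(z - 1)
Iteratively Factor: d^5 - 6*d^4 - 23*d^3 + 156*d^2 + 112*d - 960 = (d + 4)*(d^4 - 10*d^3 + 17*d^2 + 88*d - 240) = (d - 5)*(d + 4)*(d^3 - 5*d^2 - 8*d + 48) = (d - 5)*(d - 4)*(d + 4)*(d^2 - d - 12) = (d - 5)*(d - 4)*(d + 3)*(d + 4)*(d - 4)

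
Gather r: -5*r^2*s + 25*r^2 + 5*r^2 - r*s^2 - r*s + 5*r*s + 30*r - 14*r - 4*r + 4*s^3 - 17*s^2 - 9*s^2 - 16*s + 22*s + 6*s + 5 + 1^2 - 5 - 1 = r^2*(30 - 5*s) + r*(-s^2 + 4*s + 12) + 4*s^3 - 26*s^2 + 12*s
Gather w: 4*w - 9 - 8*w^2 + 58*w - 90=-8*w^2 + 62*w - 99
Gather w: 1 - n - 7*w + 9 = -n - 7*w + 10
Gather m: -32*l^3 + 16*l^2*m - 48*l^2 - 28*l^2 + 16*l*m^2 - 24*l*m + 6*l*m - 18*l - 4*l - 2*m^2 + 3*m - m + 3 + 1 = -32*l^3 - 76*l^2 - 22*l + m^2*(16*l - 2) + m*(16*l^2 - 18*l + 2) + 4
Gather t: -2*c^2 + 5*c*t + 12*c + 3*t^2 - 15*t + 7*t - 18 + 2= -2*c^2 + 12*c + 3*t^2 + t*(5*c - 8) - 16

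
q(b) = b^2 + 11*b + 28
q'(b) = 2*b + 11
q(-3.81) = 0.61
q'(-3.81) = 3.38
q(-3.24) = 2.86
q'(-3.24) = 4.52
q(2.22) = 57.35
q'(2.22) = 15.44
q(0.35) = 31.97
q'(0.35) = 11.70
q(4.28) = 93.40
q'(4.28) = 19.56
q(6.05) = 131.15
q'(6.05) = 23.10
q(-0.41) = 23.66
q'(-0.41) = 10.18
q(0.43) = 32.91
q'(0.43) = 11.86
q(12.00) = 304.00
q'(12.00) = 35.00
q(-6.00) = -2.00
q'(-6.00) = -1.00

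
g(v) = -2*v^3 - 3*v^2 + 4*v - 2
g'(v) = -6*v^2 - 6*v + 4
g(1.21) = -5.10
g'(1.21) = -12.04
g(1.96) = -20.74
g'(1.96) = -30.81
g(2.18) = -28.26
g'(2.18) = -37.59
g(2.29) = -32.59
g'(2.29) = -41.20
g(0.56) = -1.05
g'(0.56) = -1.24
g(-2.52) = 0.87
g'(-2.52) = -18.98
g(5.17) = -337.88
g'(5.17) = -187.39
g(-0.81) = -6.15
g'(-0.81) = 4.92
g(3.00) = -71.00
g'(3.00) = -68.00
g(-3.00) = 13.00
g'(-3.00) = -32.00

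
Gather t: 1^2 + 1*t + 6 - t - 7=0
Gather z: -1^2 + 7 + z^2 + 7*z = z^2 + 7*z + 6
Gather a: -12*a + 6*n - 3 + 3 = -12*a + 6*n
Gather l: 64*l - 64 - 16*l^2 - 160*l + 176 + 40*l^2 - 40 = 24*l^2 - 96*l + 72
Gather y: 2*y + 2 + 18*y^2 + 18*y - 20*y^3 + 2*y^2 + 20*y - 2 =-20*y^3 + 20*y^2 + 40*y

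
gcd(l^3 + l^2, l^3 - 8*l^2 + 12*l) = l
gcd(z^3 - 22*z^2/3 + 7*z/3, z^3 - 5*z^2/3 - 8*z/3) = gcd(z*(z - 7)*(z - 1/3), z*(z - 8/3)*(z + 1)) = z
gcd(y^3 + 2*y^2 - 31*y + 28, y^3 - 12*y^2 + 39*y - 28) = y^2 - 5*y + 4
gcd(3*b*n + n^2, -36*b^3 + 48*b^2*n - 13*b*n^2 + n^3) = 1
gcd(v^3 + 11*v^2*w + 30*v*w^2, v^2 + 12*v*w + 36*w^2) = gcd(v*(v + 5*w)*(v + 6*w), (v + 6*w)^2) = v + 6*w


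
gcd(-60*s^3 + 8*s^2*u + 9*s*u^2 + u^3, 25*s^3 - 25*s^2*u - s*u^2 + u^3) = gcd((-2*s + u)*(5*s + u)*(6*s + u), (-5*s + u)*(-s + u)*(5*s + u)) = 5*s + u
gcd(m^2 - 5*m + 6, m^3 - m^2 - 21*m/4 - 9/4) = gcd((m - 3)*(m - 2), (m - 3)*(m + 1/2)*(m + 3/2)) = m - 3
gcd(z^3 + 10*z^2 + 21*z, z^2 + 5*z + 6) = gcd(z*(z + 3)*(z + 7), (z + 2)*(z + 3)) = z + 3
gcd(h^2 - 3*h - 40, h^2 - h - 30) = h + 5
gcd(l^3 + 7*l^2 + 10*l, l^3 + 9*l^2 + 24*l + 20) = l^2 + 7*l + 10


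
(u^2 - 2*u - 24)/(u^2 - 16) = (u - 6)/(u - 4)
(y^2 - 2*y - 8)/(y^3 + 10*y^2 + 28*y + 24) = (y - 4)/(y^2 + 8*y + 12)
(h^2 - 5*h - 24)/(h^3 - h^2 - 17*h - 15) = (h - 8)/(h^2 - 4*h - 5)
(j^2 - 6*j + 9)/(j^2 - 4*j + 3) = (j - 3)/(j - 1)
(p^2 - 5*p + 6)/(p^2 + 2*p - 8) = (p - 3)/(p + 4)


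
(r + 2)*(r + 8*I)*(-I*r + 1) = -I*r^3 + 9*r^2 - 2*I*r^2 + 18*r + 8*I*r + 16*I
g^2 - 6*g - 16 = (g - 8)*(g + 2)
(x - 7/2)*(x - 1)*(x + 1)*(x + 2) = x^4 - 3*x^3/2 - 8*x^2 + 3*x/2 + 7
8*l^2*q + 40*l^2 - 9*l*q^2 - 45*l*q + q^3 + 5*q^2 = (-8*l + q)*(-l + q)*(q + 5)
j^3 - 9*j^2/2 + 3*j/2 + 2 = (j - 4)*(j - 1)*(j + 1/2)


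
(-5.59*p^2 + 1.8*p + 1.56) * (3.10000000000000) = -17.329*p^2 + 5.58*p + 4.836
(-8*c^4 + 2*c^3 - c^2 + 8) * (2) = -16*c^4 + 4*c^3 - 2*c^2 + 16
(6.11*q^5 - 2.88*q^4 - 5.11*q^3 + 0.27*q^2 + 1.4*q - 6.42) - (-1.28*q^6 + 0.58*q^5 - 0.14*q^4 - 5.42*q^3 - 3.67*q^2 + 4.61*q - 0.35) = 1.28*q^6 + 5.53*q^5 - 2.74*q^4 + 0.31*q^3 + 3.94*q^2 - 3.21*q - 6.07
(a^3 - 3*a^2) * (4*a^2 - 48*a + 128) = 4*a^5 - 60*a^4 + 272*a^3 - 384*a^2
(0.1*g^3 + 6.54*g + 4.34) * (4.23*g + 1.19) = 0.423*g^4 + 0.119*g^3 + 27.6642*g^2 + 26.1408*g + 5.1646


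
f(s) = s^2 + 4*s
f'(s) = 2*s + 4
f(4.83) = 42.65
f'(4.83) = 13.66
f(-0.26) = -0.97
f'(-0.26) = 3.48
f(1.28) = 6.76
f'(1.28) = 6.56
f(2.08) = 12.65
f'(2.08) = 8.16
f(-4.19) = 0.80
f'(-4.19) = -4.38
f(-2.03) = -4.00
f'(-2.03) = -0.06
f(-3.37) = -2.12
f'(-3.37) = -2.74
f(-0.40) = -1.44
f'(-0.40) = 3.20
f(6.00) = 60.00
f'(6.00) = 16.00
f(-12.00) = 96.00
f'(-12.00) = -20.00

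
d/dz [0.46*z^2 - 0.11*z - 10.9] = 0.92*z - 0.11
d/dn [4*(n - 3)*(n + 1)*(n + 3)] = 12*n^2 + 8*n - 36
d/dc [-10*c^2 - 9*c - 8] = -20*c - 9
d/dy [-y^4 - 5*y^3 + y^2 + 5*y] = -4*y^3 - 15*y^2 + 2*y + 5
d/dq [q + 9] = 1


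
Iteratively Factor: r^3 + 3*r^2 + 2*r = (r + 1)*(r^2 + 2*r) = (r + 1)*(r + 2)*(r)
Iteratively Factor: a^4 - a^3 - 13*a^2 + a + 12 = (a + 1)*(a^3 - 2*a^2 - 11*a + 12) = (a - 4)*(a + 1)*(a^2 + 2*a - 3) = (a - 4)*(a + 1)*(a + 3)*(a - 1)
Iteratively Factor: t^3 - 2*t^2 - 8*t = (t)*(t^2 - 2*t - 8) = t*(t - 4)*(t + 2)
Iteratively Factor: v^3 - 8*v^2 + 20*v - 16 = (v - 2)*(v^2 - 6*v + 8) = (v - 2)^2*(v - 4)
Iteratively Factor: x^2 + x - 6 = (x - 2)*(x + 3)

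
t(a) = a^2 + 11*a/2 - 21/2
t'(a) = 2*a + 11/2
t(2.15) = 5.95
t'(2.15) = 9.80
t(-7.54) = 4.88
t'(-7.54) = -9.58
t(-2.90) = -18.04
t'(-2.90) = -0.30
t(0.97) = -4.22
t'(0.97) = 7.44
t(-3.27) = -17.79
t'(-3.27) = -1.04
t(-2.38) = -17.93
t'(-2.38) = 0.74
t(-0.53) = -13.13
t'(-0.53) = 4.44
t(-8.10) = 10.56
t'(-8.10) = -10.70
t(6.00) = 58.50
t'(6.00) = 17.50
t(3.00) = 15.00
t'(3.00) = 11.50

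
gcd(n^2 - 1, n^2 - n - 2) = n + 1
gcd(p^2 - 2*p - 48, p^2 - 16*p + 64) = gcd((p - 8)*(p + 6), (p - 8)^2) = p - 8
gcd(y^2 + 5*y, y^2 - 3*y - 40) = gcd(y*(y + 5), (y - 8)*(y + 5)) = y + 5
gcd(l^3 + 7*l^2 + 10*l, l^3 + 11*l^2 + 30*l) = l^2 + 5*l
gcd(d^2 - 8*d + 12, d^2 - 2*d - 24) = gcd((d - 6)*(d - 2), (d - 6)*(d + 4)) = d - 6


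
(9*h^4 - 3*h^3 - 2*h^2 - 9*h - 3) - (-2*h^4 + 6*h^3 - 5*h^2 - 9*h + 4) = 11*h^4 - 9*h^3 + 3*h^2 - 7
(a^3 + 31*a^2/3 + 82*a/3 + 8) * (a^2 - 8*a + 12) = a^5 + 7*a^4/3 - 130*a^3/3 - 260*a^2/3 + 264*a + 96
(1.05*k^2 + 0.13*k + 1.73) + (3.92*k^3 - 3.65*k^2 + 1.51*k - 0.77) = 3.92*k^3 - 2.6*k^2 + 1.64*k + 0.96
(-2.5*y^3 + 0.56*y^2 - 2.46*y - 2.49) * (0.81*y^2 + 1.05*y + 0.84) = -2.025*y^5 - 2.1714*y^4 - 3.5046*y^3 - 4.1295*y^2 - 4.6809*y - 2.0916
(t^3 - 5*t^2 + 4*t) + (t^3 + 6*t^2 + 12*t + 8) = 2*t^3 + t^2 + 16*t + 8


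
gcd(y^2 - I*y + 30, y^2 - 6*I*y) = y - 6*I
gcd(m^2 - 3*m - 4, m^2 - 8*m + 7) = 1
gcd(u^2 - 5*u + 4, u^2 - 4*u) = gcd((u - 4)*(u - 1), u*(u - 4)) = u - 4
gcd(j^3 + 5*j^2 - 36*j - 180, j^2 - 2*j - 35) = j + 5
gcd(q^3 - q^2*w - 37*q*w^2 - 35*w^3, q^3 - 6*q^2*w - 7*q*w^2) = q^2 - 6*q*w - 7*w^2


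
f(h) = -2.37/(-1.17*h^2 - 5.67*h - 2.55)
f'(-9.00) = 0.02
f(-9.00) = 0.05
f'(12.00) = -0.00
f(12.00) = 0.01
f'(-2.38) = -0.01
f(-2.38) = -0.55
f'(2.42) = -0.05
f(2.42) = 0.10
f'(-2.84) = 0.14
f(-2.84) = -0.58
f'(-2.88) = 0.15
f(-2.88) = -0.58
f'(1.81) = -0.08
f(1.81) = 0.14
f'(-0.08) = -2.94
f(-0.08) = 1.13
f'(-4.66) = 5.26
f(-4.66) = 1.54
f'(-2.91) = 0.17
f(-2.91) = -0.59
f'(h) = -2.37*(2.34*h + 5.67)/(-1.17*h^2 - 5.67*h - 2.55)^2 = (-5.5458*h - 13.4379)/(1.17*h^2 + 5.67*h + 2.55)^2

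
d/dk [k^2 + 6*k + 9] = 2*k + 6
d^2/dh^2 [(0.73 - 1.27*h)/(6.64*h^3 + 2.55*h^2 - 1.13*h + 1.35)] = (-335.962752*h^5 + 257.203056*h^4 + 162.191282*h^3 + 132.228294*h^2 - 25.65144*h - 7.036546)/(292.754944*h^9 + 337.28544*h^8 - 19.933944*h^7 + 80.345295*h^6 + 140.541573*h^5 - 24.67251*h^4 + 11.521153*h^3 + 19.11357*h^2 - 6.178275*h + 2.460375)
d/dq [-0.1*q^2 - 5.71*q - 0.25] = -0.2*q - 5.71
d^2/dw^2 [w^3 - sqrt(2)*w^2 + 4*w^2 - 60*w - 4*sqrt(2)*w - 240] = 6*w - 2*sqrt(2) + 8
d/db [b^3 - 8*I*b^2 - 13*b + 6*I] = 3*b^2 - 16*I*b - 13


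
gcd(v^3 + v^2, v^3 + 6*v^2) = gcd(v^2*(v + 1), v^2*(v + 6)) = v^2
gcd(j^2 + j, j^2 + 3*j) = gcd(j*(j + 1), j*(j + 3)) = j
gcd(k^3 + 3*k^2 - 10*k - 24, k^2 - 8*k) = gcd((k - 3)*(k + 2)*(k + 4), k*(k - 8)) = 1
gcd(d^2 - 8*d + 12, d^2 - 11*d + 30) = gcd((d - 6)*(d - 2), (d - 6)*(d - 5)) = d - 6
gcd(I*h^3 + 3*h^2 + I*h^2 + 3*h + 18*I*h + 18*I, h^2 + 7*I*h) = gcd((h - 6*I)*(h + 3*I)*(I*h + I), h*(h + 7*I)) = 1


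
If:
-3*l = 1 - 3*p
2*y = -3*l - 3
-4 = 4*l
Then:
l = -1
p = -2/3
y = 0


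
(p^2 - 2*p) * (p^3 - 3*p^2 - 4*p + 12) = p^5 - 5*p^4 + 2*p^3 + 20*p^2 - 24*p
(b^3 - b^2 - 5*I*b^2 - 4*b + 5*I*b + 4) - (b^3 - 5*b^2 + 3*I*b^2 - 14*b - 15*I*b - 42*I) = 4*b^2 - 8*I*b^2 + 10*b + 20*I*b + 4 + 42*I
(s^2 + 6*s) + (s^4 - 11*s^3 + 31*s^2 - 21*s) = s^4 - 11*s^3 + 32*s^2 - 15*s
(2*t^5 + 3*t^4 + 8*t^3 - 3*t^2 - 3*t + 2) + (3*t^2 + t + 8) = 2*t^5 + 3*t^4 + 8*t^3 - 2*t + 10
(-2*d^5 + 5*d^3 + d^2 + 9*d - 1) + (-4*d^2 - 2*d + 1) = -2*d^5 + 5*d^3 - 3*d^2 + 7*d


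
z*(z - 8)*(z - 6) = z^3 - 14*z^2 + 48*z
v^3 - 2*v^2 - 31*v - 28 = (v - 7)*(v + 1)*(v + 4)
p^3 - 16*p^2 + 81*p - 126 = (p - 7)*(p - 6)*(p - 3)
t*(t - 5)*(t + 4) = t^3 - t^2 - 20*t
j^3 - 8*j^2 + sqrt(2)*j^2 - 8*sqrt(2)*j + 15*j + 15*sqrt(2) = (j - 5)*(j - 3)*(j + sqrt(2))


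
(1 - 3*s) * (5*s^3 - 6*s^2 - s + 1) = -15*s^4 + 23*s^3 - 3*s^2 - 4*s + 1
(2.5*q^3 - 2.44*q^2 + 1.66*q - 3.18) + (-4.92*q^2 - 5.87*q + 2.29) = 2.5*q^3 - 7.36*q^2 - 4.21*q - 0.89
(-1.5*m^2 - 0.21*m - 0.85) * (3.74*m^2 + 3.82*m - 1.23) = -5.61*m^4 - 6.5154*m^3 - 2.1362*m^2 - 2.9887*m + 1.0455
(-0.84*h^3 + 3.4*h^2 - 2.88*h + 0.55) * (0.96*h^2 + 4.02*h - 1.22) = -0.8064*h^5 - 0.1128*h^4 + 11.928*h^3 - 15.1976*h^2 + 5.7246*h - 0.671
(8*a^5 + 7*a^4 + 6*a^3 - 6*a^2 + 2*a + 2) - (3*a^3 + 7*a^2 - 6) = 8*a^5 + 7*a^4 + 3*a^3 - 13*a^2 + 2*a + 8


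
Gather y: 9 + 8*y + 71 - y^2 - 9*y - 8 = -y^2 - y + 72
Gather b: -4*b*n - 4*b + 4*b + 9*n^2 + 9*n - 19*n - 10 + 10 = -4*b*n + 9*n^2 - 10*n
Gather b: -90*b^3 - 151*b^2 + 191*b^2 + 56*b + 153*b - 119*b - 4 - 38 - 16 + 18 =-90*b^3 + 40*b^2 + 90*b - 40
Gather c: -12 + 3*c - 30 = 3*c - 42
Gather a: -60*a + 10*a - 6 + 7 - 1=-50*a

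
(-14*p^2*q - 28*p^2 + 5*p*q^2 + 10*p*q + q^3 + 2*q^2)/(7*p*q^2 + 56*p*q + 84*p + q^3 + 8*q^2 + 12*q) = (-2*p + q)/(q + 6)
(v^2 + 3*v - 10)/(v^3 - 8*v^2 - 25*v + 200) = (v - 2)/(v^2 - 13*v + 40)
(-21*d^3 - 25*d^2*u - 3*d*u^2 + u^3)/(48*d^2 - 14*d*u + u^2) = (-21*d^3 - 25*d^2*u - 3*d*u^2 + u^3)/(48*d^2 - 14*d*u + u^2)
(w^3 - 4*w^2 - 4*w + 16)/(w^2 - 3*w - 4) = (w^2 - 4)/(w + 1)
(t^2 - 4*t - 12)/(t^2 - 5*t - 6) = (t + 2)/(t + 1)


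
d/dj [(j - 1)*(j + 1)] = 2*j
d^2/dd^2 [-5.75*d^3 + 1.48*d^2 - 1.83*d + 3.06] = 2.96 - 34.5*d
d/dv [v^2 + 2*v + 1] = 2*v + 2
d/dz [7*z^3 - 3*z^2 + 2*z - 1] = 21*z^2 - 6*z + 2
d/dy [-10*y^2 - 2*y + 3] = -20*y - 2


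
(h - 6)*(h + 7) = h^2 + h - 42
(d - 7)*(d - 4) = d^2 - 11*d + 28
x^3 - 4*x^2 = x^2*(x - 4)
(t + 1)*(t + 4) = t^2 + 5*t + 4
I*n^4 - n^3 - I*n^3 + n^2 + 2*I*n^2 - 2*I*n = n*(n - I)*(n + 2*I)*(I*n - I)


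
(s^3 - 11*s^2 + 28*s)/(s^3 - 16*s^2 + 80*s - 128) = s*(s - 7)/(s^2 - 12*s + 32)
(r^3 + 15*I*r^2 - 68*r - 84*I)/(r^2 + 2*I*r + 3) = (r^3 + 15*I*r^2 - 68*r - 84*I)/(r^2 + 2*I*r + 3)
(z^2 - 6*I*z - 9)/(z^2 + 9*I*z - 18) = (z^2 - 6*I*z - 9)/(z^2 + 9*I*z - 18)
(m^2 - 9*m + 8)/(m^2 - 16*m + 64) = (m - 1)/(m - 8)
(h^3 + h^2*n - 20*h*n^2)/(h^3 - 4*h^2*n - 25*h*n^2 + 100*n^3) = h/(h - 5*n)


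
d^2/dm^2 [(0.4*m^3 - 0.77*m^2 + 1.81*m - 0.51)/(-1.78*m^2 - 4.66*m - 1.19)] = (1.77635683940025e-15*m^5 + 3.5527136788005e-15*m^4 - 39.92152*m^3 - 13.39974*m^2 + 44.9871*m + 42.24449)/(5.639752*m^6 + 44.294232*m^5 + 127.272492*m^4 + 160.419568*m^3 + 85.086666*m^2 + 19.797078*m + 1.685159)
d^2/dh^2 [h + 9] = 0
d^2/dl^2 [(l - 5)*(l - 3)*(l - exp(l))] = -l^2*exp(l) + 4*l*exp(l) + 6*l - exp(l) - 16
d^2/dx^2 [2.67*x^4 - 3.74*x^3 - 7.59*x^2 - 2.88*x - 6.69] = 32.04*x^2 - 22.44*x - 15.18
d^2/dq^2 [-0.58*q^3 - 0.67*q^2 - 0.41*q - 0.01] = -3.48*q - 1.34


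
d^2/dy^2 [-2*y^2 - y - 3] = -4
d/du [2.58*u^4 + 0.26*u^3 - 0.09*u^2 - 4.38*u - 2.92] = 10.32*u^3 + 0.78*u^2 - 0.18*u - 4.38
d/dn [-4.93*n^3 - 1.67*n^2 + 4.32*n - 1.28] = -14.79*n^2 - 3.34*n + 4.32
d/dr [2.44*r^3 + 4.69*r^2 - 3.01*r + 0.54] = 7.32*r^2 + 9.38*r - 3.01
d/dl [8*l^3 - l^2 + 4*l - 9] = 24*l^2 - 2*l + 4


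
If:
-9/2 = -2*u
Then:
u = 9/4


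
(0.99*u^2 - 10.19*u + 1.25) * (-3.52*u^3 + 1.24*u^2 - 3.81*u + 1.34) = -3.4848*u^5 + 37.0964*u^4 - 20.8075*u^3 + 41.7005*u^2 - 18.4171*u + 1.675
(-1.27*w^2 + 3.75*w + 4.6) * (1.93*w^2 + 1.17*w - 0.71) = -2.4511*w^4 + 5.7516*w^3 + 14.1672*w^2 + 2.7195*w - 3.266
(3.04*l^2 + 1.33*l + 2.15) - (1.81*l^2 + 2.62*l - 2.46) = 1.23*l^2 - 1.29*l + 4.61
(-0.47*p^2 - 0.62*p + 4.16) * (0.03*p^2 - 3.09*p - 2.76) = -0.0141*p^4 + 1.4337*p^3 + 3.3378*p^2 - 11.1432*p - 11.4816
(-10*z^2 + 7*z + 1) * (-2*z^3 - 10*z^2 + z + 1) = 20*z^5 + 86*z^4 - 82*z^3 - 13*z^2 + 8*z + 1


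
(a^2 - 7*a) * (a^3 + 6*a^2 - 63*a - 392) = a^5 - a^4 - 105*a^3 + 49*a^2 + 2744*a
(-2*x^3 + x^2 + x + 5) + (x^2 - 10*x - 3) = -2*x^3 + 2*x^2 - 9*x + 2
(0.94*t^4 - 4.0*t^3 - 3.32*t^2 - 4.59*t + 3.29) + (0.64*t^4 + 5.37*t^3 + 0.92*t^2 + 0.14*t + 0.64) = 1.58*t^4 + 1.37*t^3 - 2.4*t^2 - 4.45*t + 3.93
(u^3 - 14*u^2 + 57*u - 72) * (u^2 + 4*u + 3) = u^5 - 10*u^4 + 4*u^3 + 114*u^2 - 117*u - 216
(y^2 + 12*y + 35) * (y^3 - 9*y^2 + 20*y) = y^5 + 3*y^4 - 53*y^3 - 75*y^2 + 700*y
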